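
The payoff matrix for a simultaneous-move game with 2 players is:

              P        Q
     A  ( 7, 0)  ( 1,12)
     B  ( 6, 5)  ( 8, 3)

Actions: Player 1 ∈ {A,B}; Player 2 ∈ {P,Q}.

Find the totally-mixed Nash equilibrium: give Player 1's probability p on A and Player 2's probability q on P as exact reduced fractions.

p=1/7, q=7/8

P1 indiff ⇒ q·7+(1-q)·1 = q·6+(1-q)·8 ⇒ q(1) = (1-q)(7) ⇒ q = 7/8
P2 indiff ⇒ p·0+(1-p)·5 = p·12+(1-p)·3 ⇒ p(-12) = (1-p)(-2) ⇒ p = 1/7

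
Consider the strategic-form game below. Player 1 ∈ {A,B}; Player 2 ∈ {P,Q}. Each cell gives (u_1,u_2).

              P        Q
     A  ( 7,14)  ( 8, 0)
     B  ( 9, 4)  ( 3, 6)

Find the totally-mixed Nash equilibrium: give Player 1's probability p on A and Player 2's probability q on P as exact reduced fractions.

P1 indiff ⇒ q·7+(1-q)·8 = q·9+(1-q)·3 ⇒ q(-2) = (1-q)(-5) ⇒ q = 5/7
P2 indiff ⇒ p·14+(1-p)·4 = p·0+(1-p)·6 ⇒ p(14) = (1-p)(2) ⇒ p = 1/8

(p,q) = (1/8, 5/7)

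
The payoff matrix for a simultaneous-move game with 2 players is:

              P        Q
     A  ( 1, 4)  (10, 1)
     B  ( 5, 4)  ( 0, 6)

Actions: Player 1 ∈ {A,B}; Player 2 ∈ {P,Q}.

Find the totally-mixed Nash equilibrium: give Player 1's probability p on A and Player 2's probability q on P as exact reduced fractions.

P1 mixes 2/5 on A; P2 mixes 5/7 on P

P1 indiff ⇒ q·1+(1-q)·10 = q·5+(1-q)·0 ⇒ q(-4) = (1-q)(-10) ⇒ q = 5/7
P2 indiff ⇒ p·4+(1-p)·4 = p·1+(1-p)·6 ⇒ p(3) = (1-p)(2) ⇒ p = 2/5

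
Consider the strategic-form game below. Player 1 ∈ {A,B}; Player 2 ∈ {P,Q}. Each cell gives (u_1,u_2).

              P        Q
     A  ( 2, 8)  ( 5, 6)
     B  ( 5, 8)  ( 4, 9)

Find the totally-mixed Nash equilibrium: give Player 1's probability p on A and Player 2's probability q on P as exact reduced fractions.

P1 indiff ⇒ q·2+(1-q)·5 = q·5+(1-q)·4 ⇒ q(-3) = (1-q)(-1) ⇒ q = 1/4
P2 indiff ⇒ p·8+(1-p)·8 = p·6+(1-p)·9 ⇒ p(2) = (1-p)(1) ⇒ p = 1/3

(p,q) = (1/3, 1/4)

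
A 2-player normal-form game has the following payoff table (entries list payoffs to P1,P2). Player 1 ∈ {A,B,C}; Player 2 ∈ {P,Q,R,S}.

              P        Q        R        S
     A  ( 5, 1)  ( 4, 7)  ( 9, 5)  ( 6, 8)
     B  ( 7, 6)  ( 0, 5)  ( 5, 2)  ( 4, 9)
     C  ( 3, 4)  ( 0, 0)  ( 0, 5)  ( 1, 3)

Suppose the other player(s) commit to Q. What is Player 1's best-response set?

argmax u_1 = {A}

u_1(A vs Q) = 4
u_1(B vs Q) = 0
u_1(C vs Q) = 0
max payoff 4 at {A}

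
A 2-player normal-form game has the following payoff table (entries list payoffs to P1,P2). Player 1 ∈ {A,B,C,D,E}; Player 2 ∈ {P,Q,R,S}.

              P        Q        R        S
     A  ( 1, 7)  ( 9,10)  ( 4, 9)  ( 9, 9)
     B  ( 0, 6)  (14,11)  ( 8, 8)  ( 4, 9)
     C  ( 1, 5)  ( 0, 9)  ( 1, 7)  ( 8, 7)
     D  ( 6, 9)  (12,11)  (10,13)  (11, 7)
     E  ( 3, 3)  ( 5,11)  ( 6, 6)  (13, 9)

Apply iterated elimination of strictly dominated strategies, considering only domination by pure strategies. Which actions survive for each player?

P1 drop A (D beats it: P:6>1 Q:12>9 R:10>4 S:11>9)
P1 drop C (D beats it: P:6>1 Q:12>0 R:10>1 S:11>8)
P2 drop P (Q beats it: B:11>6 D:11>9 E:11>3)
P2 drop S (Q beats it: B:11>9 D:11>7 E:11>9)
P1 drop E (B beats it: Q:14>5 R:8>6)
P1→{B,D} P2→{Q,R}

IESDS → P1:{B,D} P2:{Q,R}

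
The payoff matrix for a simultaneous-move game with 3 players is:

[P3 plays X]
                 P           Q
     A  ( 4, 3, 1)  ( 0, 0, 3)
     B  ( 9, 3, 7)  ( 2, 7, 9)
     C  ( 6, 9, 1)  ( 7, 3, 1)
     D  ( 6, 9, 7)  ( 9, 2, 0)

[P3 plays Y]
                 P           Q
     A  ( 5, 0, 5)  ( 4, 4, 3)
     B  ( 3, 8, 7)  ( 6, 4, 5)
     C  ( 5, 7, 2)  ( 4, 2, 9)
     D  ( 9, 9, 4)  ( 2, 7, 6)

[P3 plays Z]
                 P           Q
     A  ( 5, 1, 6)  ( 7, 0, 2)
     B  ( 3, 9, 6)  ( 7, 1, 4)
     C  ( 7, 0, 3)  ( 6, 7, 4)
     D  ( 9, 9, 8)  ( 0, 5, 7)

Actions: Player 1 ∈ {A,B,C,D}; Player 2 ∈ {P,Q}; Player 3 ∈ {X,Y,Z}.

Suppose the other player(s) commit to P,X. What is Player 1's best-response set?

u_1(A vs P,X) = 4
u_1(B vs P,X) = 9
u_1(C vs P,X) = 6
u_1(D vs P,X) = 6
max payoff 9 at {B}

BR_1 = {B}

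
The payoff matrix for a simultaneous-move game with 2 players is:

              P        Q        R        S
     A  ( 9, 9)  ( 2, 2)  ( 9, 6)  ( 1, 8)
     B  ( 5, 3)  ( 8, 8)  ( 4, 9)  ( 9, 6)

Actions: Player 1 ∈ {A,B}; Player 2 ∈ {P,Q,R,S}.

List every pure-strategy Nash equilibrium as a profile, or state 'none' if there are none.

(A,P): NE
(A,Q): not NE [P1→B gives 8>2; P2→P gives 9>2]
(A,R): not NE [P2→P gives 9>6]
(A,S): not NE [P1→B gives 9>1; P2→P gives 9>8]
(B,P): not NE [P1→A gives 9>5; P2→R gives 9>3]
(B,Q): not NE [P2→R gives 9>8]
(B,R): not NE [P1→A gives 9>4]
(B,S): not NE [P2→R gives 9>6]

PSNE = {(A,P)}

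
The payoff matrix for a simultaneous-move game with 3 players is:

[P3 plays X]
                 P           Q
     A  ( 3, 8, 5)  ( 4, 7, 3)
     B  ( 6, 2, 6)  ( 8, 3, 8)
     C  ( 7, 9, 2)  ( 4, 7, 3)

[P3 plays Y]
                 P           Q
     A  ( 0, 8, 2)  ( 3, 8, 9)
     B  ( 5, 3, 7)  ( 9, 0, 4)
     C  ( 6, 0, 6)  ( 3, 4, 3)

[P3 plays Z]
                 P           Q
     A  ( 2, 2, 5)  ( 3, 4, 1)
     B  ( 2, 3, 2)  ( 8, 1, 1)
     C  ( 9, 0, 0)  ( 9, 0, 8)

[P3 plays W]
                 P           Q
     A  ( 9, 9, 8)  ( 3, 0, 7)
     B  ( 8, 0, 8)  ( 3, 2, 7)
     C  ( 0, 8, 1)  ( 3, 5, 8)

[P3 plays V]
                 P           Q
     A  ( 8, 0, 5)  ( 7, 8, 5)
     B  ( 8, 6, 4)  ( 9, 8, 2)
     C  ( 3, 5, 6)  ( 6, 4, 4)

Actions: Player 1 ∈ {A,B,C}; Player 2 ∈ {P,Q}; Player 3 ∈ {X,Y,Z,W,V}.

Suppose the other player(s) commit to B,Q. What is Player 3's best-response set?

u_3(X vs B,Q) = 8
u_3(Y vs B,Q) = 4
u_3(Z vs B,Q) = 1
u_3(W vs B,Q) = 7
u_3(V vs B,Q) = 2
max payoff 8 at {X}

argmax u_3 = {X}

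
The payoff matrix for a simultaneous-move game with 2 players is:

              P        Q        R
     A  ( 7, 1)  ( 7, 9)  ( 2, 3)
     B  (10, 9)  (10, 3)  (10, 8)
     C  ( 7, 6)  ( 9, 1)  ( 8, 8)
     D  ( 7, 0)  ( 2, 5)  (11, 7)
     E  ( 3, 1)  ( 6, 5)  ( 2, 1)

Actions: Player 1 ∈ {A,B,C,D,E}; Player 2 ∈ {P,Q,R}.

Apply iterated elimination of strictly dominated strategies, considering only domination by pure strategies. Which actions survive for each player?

Survivors P1:{B,D} P2:{P,R}

P1 drop A (B beats it: P:10>7 Q:10>7 R:10>2)
P1 drop C (B beats it: P:10>7 Q:10>9 R:10>8)
P1 drop E (B beats it: P:10>3 Q:10>6 R:10>2)
P2 drop Q (R beats it: B:8>3 D:7>5)
P1→{B,D} P2→{P,R}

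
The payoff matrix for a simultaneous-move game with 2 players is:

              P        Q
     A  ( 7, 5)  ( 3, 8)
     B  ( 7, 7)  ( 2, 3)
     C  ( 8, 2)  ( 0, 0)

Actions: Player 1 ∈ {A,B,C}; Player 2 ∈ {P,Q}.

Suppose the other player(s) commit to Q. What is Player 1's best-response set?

u_1(A vs Q) = 3
u_1(B vs Q) = 2
u_1(C vs Q) = 0
max payoff 3 at {A}

P1 best: {A}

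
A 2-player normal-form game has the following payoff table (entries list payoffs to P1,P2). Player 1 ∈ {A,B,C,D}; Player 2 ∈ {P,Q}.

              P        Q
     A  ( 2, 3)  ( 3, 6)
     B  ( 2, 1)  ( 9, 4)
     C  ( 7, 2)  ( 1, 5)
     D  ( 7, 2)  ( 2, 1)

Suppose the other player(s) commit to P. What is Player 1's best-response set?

BR_1 = {C,D}

u_1(A vs P) = 2
u_1(B vs P) = 2
u_1(C vs P) = 7
u_1(D vs P) = 7
max payoff 7 at {C,D}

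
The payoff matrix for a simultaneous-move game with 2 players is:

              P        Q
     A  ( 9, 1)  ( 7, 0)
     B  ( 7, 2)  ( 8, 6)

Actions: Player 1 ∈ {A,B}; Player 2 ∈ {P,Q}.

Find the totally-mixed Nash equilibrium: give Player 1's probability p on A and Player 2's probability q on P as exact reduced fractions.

P1 mixes 4/5 on A; P2 mixes 1/3 on P

P1 indiff ⇒ q·9+(1-q)·7 = q·7+(1-q)·8 ⇒ q(2) = (1-q)(1) ⇒ q = 1/3
P2 indiff ⇒ p·1+(1-p)·2 = p·0+(1-p)·6 ⇒ p(1) = (1-p)(4) ⇒ p = 4/5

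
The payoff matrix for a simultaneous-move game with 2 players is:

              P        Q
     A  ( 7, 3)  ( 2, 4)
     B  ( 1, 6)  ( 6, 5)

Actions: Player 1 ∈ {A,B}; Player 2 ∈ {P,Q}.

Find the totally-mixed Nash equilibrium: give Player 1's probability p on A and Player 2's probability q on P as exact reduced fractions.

P1 indiff ⇒ q·7+(1-q)·2 = q·1+(1-q)·6 ⇒ q(6) = (1-q)(4) ⇒ q = 2/5
P2 indiff ⇒ p·3+(1-p)·6 = p·4+(1-p)·5 ⇒ p(-1) = (1-p)(-1) ⇒ p = 1/2

(p,q) = (1/2, 2/5)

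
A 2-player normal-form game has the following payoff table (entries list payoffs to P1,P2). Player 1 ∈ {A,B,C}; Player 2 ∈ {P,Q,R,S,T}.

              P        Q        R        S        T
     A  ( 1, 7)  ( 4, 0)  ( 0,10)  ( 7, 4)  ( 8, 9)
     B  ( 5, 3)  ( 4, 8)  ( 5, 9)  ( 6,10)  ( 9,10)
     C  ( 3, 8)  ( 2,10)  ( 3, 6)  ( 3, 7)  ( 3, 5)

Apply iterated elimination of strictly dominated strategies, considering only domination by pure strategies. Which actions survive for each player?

IESDS → P1:{A,B} P2:{R,S,T}

P1 drop C (B beats it: P:5>3 Q:4>2 R:5>3 S:6>3 T:9>3)
P2 drop P (R beats it: A:10>7 B:9>3)
P2 drop Q (R beats it: A:10>0 B:9>8)
P1→{A,B} P2→{R,S,T}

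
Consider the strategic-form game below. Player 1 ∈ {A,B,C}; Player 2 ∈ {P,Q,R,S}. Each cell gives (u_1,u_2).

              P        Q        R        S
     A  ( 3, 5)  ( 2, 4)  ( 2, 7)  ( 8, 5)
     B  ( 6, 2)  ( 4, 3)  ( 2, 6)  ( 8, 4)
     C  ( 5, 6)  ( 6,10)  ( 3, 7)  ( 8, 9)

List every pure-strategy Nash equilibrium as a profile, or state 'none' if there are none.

(A,P): not NE [P1→B gives 6>3; P2→R gives 7>5]
(A,Q): not NE [P1→C gives 6>2; P2→R gives 7>4]
(A,R): not NE [P1→C gives 3>2]
(A,S): not NE [P2→R gives 7>5]
(B,P): not NE [P2→R gives 6>2]
(B,Q): not NE [P1→C gives 6>4; P2→R gives 6>3]
(B,R): not NE [P1→C gives 3>2]
(B,S): not NE [P2→R gives 6>4]
(C,P): not NE [P1→B gives 6>5; P2→Q gives 10>6]
(C,Q): NE
(C,R): not NE [P2→Q gives 10>7]
(C,S): not NE [P2→Q gives 10>9]

NE set: (C,Q)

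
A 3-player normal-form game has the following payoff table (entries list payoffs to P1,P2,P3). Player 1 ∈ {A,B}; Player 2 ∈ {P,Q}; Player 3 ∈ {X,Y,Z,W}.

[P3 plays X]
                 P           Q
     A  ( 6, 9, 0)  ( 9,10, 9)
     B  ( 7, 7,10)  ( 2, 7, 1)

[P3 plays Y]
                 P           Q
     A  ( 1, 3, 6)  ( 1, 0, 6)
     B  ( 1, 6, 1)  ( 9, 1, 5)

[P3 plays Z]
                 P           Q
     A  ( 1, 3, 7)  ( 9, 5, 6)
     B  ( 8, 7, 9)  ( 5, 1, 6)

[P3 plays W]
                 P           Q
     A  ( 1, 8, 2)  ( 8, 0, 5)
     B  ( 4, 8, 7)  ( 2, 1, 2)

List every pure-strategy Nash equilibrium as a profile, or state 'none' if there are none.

(A,P,X): not NE [P1→B gives 7>6; P2→Q gives 10>9; P3→Z gives 7>0]
(A,P,Y): not NE [P3→Z gives 7>6]
(A,P,Z): not NE [P1→B gives 8>1; P2→Q gives 5>3]
(A,P,W): not NE [P1→B gives 4>1; P3→Z gives 7>2]
(A,Q,X): NE
(A,Q,Y): not NE [P1→B gives 9>1; P2→P gives 3>0; P3→X gives 9>6]
(A,Q,Z): not NE [P3→X gives 9>6]
(A,Q,W): not NE [P2→P gives 8>0; P3→X gives 9>5]
(B,P,X): NE
(B,P,Y): not NE [P3→X gives 10>1]
(B,P,Z): not NE [P3→X gives 10>9]
(B,P,W): not NE [P3→X gives 10>7]
(B,Q,X): not NE [P1→A gives 9>2; P3→Z gives 6>1]
(B,Q,Y): not NE [P2→P gives 6>1; P3→Z gives 6>5]
(B,Q,Z): not NE [P1→A gives 9>5; P2→P gives 7>1]
(B,Q,W): not NE [P1→A gives 8>2; P2→P gives 8>1; P3→Z gives 6>2]

Nash profiles: (A,Q,X), (B,P,X)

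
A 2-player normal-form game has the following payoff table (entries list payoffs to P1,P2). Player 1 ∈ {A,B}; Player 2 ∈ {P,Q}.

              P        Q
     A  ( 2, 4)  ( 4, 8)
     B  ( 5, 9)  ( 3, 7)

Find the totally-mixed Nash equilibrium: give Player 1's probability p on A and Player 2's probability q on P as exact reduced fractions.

(p,q) = (1/3, 1/4)

P1 indiff ⇒ q·2+(1-q)·4 = q·5+(1-q)·3 ⇒ q(-3) = (1-q)(-1) ⇒ q = 1/4
P2 indiff ⇒ p·4+(1-p)·9 = p·8+(1-p)·7 ⇒ p(-4) = (1-p)(-2) ⇒ p = 1/3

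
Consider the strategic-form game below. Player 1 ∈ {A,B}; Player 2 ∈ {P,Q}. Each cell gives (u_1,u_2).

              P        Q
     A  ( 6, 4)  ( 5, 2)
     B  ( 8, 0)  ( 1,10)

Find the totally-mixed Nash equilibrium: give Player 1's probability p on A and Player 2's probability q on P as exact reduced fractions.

(p,q) = (5/6, 2/3)

P1 indiff ⇒ q·6+(1-q)·5 = q·8+(1-q)·1 ⇒ q(-2) = (1-q)(-4) ⇒ q = 2/3
P2 indiff ⇒ p·4+(1-p)·0 = p·2+(1-p)·10 ⇒ p(2) = (1-p)(10) ⇒ p = 5/6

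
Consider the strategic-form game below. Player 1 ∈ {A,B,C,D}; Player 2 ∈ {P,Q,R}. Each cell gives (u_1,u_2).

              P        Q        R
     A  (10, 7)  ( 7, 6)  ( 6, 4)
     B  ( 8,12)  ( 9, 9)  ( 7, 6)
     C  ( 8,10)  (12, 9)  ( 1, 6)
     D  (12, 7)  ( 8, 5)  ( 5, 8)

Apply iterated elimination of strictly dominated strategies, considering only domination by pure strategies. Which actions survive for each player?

Survivors P1:{A,B,D} P2:{P,R}

P2 drop Q (P beats it: A:7>6 B:12>9 C:10>9 D:7>5)
P1 drop C (A beats it: P:10>8 R:6>1)
P1→{A,B,D} P2→{P,R}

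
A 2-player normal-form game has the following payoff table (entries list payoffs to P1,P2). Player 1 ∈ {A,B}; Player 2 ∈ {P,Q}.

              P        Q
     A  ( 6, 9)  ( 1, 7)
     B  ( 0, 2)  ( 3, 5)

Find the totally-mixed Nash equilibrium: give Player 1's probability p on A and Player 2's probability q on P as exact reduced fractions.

p=3/5, q=1/4

P1 indiff ⇒ q·6+(1-q)·1 = q·0+(1-q)·3 ⇒ q(6) = (1-q)(2) ⇒ q = 1/4
P2 indiff ⇒ p·9+(1-p)·2 = p·7+(1-p)·5 ⇒ p(2) = (1-p)(3) ⇒ p = 3/5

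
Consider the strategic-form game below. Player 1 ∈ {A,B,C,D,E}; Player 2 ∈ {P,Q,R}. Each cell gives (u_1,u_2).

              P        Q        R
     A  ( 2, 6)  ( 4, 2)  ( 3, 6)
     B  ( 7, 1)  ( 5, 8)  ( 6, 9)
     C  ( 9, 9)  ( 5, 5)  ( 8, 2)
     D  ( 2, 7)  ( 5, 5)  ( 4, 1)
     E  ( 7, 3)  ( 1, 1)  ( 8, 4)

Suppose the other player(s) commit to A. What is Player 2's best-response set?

u_2(P vs A) = 6
u_2(Q vs A) = 2
u_2(R vs A) = 6
max payoff 6 at {P,R}

BR_2 = {P,R}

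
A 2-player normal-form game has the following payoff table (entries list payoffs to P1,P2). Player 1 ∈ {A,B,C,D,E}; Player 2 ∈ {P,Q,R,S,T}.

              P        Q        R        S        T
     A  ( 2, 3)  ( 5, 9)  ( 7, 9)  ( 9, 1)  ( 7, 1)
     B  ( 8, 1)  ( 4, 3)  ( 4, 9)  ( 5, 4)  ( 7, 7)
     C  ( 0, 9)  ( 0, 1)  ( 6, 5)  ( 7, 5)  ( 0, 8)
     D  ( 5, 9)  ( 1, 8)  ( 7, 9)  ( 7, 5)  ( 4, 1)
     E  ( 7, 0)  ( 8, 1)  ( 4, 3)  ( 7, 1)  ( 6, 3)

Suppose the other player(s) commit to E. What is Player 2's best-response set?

BR_2 = {R,T}

u_2(P vs E) = 0
u_2(Q vs E) = 1
u_2(R vs E) = 3
u_2(S vs E) = 1
u_2(T vs E) = 3
max payoff 3 at {R,T}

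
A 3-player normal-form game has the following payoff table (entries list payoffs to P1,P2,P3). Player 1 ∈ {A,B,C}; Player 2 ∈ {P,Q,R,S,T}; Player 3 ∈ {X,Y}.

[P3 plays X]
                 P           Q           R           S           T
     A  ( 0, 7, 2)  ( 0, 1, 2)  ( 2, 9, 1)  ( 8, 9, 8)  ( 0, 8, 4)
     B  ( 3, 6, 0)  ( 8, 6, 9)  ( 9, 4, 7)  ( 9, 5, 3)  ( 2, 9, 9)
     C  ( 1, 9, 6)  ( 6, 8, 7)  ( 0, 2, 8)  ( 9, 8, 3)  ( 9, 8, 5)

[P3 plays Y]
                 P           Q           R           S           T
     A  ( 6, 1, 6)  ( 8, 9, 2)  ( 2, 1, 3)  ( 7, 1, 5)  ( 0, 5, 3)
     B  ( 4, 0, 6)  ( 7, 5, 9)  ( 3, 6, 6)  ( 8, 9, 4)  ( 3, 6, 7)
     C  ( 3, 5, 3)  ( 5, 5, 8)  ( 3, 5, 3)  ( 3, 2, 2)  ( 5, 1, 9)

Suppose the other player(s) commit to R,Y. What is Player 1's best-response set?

u_1(A vs R,Y) = 2
u_1(B vs R,Y) = 3
u_1(C vs R,Y) = 3
max payoff 3 at {B,C}

P1 best: {B,C}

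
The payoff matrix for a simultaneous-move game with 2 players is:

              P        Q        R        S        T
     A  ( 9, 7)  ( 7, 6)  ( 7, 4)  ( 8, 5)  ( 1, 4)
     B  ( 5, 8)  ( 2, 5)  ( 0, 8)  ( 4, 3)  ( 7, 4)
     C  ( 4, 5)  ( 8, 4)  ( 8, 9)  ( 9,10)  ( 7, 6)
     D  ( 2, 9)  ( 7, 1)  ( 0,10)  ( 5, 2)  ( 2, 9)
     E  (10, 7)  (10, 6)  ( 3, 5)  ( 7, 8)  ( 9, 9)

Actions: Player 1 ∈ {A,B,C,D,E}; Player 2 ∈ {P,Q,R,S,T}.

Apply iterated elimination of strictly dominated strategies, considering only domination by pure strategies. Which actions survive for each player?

P1 drop B (E beats it: P:10>5 Q:10>2 R:3>0 S:7>4 T:9>7)
P1 drop D (C beats it: P:4>2 Q:8>7 R:8>0 S:9>5 T:7>2)
P2 drop Q (P beats it: A:7>6 C:5>4 E:7>6)
P2 drop R (S beats it: A:5>4 C:10>9 E:8>5)
P1→{A,C,E} P2→{P,S,T}

Remaining: P1:{A,C,E} P2:{P,S,T}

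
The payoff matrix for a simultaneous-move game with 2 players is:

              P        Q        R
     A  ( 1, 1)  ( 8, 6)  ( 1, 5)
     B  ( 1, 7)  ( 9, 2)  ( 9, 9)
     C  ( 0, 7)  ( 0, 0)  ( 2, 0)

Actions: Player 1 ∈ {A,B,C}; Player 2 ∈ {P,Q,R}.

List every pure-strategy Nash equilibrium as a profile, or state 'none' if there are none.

Nash profiles: (B,R)

(A,P): not NE [P2→Q gives 6>1]
(A,Q): not NE [P1→B gives 9>8]
(A,R): not NE [P1→B gives 9>1; P2→Q gives 6>5]
(B,P): not NE [P2→R gives 9>7]
(B,Q): not NE [P2→R gives 9>2]
(B,R): NE
(C,P): not NE [P1→B gives 1>0]
(C,Q): not NE [P1→B gives 9>0; P2→P gives 7>0]
(C,R): not NE [P1→B gives 9>2; P2→P gives 7>0]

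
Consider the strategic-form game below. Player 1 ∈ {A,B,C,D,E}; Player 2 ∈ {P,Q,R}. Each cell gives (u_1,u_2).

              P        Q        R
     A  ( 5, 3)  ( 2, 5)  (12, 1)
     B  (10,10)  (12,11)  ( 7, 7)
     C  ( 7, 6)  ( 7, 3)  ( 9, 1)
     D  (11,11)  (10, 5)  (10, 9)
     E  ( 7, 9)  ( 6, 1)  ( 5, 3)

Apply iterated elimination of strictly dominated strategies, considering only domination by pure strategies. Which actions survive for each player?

P1 drop C (D beats it: P:11>7 Q:10>7 R:10>9)
P1 drop E (B beats it: P:10>7 Q:12>6 R:7>5)
P2 drop R (P beats it: A:3>1 B:10>7 D:11>9)
P1 drop A (B beats it: P:10>5 Q:12>2)
P1→{B,D} P2→{P,Q}

Survivors P1:{B,D} P2:{P,Q}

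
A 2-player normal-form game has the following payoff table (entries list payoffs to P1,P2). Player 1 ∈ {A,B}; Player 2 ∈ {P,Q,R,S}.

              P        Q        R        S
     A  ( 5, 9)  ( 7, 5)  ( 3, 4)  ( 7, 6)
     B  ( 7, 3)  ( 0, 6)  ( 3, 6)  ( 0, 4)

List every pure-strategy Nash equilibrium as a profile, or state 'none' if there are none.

(A,P): not NE [P1→B gives 7>5]
(A,Q): not NE [P2→P gives 9>5]
(A,R): not NE [P2→P gives 9>4]
(A,S): not NE [P2→P gives 9>6]
(B,P): not NE [P2→R gives 6>3]
(B,Q): not NE [P1→A gives 7>0]
(B,R): NE
(B,S): not NE [P1→A gives 7>0; P2→R gives 6>4]

Nash profiles: (B,R)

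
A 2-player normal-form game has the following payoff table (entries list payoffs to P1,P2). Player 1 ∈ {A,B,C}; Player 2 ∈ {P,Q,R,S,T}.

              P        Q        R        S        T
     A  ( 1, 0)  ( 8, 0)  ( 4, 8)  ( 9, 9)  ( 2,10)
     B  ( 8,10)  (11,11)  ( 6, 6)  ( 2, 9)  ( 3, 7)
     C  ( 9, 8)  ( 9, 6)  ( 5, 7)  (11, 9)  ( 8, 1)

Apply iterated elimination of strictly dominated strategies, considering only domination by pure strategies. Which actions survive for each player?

IESDS → P1:{B,C} P2:{P,Q,S}

P1 drop A (C beats it: P:9>1 Q:9>8 R:5>4 S:11>9 T:8>2)
P2 drop R (P beats it: B:10>6 C:8>7)
P2 drop T (P beats it: B:10>7 C:8>1)
P1→{B,C} P2→{P,Q,S}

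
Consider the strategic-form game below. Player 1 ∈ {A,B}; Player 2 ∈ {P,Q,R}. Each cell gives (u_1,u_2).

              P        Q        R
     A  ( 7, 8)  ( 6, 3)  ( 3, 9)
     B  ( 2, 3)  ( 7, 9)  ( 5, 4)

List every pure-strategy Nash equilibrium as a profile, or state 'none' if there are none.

NE set: (B,Q)

(A,P): not NE [P2→R gives 9>8]
(A,Q): not NE [P1→B gives 7>6; P2→R gives 9>3]
(A,R): not NE [P1→B gives 5>3]
(B,P): not NE [P1→A gives 7>2; P2→Q gives 9>3]
(B,Q): NE
(B,R): not NE [P2→Q gives 9>4]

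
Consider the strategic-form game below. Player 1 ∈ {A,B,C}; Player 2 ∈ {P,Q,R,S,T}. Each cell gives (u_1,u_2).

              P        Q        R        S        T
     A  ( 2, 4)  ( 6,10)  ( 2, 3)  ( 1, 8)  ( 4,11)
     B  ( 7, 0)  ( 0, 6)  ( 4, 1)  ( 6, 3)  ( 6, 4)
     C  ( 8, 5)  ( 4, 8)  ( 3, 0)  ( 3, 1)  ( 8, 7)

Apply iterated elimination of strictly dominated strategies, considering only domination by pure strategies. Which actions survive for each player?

P2 drop P (Q beats it: A:10>4 B:6>0 C:8>5)
P2 drop R (Q beats it: A:10>3 B:6>1 C:8>0)
P2 drop S (Q beats it: A:10>8 B:6>3 C:8>1)
P1 drop B (C beats it: Q:4>0 T:8>6)
P1→{A,C} P2→{Q,T}

IESDS → P1:{A,C} P2:{Q,T}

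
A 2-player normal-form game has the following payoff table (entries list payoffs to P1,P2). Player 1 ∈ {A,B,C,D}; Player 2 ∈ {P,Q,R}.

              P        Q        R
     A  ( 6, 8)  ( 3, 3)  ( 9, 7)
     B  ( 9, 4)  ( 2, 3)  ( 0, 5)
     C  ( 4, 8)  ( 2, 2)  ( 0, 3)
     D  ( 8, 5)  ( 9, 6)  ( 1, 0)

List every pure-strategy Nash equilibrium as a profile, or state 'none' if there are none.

(A,P): not NE [P1→B gives 9>6]
(A,Q): not NE [P1→D gives 9>3; P2→P gives 8>3]
(A,R): not NE [P2→P gives 8>7]
(B,P): not NE [P2→R gives 5>4]
(B,Q): not NE [P1→D gives 9>2; P2→R gives 5>3]
(B,R): not NE [P1→A gives 9>0]
(C,P): not NE [P1→B gives 9>4]
(C,Q): not NE [P1→D gives 9>2; P2→P gives 8>2]
(C,R): not NE [P1→A gives 9>0; P2→P gives 8>3]
(D,P): not NE [P1→B gives 9>8; P2→Q gives 6>5]
(D,Q): NE
(D,R): not NE [P1→A gives 9>1; P2→Q gives 6>0]

PSNE = {(D,Q)}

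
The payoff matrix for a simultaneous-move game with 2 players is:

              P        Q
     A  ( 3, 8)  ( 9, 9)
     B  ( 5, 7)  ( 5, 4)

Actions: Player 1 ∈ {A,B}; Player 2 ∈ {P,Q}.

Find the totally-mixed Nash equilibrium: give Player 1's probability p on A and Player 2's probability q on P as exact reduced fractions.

P1 mixes 3/4 on A; P2 mixes 2/3 on P

P1 indiff ⇒ q·3+(1-q)·9 = q·5+(1-q)·5 ⇒ q(-2) = (1-q)(-4) ⇒ q = 2/3
P2 indiff ⇒ p·8+(1-p)·7 = p·9+(1-p)·4 ⇒ p(-1) = (1-p)(-3) ⇒ p = 3/4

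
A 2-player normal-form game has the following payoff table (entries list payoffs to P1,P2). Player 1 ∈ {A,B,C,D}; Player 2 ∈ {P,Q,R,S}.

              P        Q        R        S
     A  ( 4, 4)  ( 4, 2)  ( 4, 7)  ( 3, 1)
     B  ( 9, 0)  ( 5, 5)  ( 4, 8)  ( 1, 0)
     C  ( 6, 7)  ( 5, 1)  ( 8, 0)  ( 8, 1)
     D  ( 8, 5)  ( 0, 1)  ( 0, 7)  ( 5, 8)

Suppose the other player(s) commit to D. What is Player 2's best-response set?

argmax u_2 = {S}

u_2(P vs D) = 5
u_2(Q vs D) = 1
u_2(R vs D) = 7
u_2(S vs D) = 8
max payoff 8 at {S}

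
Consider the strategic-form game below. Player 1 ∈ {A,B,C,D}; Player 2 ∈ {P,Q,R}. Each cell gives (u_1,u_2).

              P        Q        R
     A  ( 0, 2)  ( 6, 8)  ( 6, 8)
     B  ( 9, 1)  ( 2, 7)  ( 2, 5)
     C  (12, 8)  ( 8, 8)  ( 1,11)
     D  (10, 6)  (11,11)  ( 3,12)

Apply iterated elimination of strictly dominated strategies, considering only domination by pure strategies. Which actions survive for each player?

Remaining: P1:{A,D} P2:{Q,R}

P1 drop B (D beats it: P:10>9 Q:11>2 R:3>2)
P2 drop P (R beats it: A:8>2 C:11>8 D:12>6)
P1 drop C (D beats it: Q:11>8 R:3>1)
P1→{A,D} P2→{Q,R}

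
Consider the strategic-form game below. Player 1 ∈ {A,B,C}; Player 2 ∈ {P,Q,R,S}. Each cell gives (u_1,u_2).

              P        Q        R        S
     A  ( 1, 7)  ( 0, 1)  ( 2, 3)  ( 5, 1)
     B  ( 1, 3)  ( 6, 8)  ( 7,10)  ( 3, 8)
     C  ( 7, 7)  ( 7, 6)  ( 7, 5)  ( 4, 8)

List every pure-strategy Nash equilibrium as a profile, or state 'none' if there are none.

(A,P): not NE [P1→C gives 7>1]
(A,Q): not NE [P1→C gives 7>0; P2→P gives 7>1]
(A,R): not NE [P1→C gives 7>2; P2→P gives 7>3]
(A,S): not NE [P2→P gives 7>1]
(B,P): not NE [P1→C gives 7>1; P2→R gives 10>3]
(B,Q): not NE [P1→C gives 7>6; P2→R gives 10>8]
(B,R): NE
(B,S): not NE [P1→A gives 5>3; P2→R gives 10>8]
(C,P): not NE [P2→S gives 8>7]
(C,Q): not NE [P2→S gives 8>6]
(C,R): not NE [P2→S gives 8>5]
(C,S): not NE [P1→A gives 5>4]

NE set: (B,R)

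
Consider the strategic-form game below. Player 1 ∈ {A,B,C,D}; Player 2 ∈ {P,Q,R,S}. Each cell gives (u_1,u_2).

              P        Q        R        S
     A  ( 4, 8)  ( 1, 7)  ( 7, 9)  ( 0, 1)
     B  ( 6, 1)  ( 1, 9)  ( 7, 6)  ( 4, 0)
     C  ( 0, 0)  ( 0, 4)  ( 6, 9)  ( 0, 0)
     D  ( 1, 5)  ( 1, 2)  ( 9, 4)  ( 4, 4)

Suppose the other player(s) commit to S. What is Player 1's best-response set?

BR_1 = {B,D}

u_1(A vs S) = 0
u_1(B vs S) = 4
u_1(C vs S) = 0
u_1(D vs S) = 4
max payoff 4 at {B,D}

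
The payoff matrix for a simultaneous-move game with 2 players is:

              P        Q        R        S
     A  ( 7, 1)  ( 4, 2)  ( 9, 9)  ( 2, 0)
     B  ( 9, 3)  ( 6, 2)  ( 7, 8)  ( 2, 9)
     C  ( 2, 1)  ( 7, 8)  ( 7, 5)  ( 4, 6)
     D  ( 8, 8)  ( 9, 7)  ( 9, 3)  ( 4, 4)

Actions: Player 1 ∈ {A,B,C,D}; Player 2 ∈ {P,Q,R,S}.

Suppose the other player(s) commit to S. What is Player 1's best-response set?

u_1(A vs S) = 2
u_1(B vs S) = 2
u_1(C vs S) = 4
u_1(D vs S) = 4
max payoff 4 at {C,D}

argmax u_1 = {C,D}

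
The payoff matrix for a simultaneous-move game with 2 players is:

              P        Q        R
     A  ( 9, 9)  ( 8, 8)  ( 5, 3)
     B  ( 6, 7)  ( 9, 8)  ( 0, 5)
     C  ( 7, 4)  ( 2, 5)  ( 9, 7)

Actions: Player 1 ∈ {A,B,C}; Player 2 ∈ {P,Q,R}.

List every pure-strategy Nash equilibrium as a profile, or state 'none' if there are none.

(A,P): NE
(A,Q): not NE [P1→B gives 9>8; P2→P gives 9>8]
(A,R): not NE [P1→C gives 9>5; P2→P gives 9>3]
(B,P): not NE [P1→A gives 9>6; P2→Q gives 8>7]
(B,Q): NE
(B,R): not NE [P1→C gives 9>0; P2→Q gives 8>5]
(C,P): not NE [P1→A gives 9>7; P2→R gives 7>4]
(C,Q): not NE [P1→B gives 9>2; P2→R gives 7>5]
(C,R): NE

PSNE = {(A,P), (B,Q), (C,R)}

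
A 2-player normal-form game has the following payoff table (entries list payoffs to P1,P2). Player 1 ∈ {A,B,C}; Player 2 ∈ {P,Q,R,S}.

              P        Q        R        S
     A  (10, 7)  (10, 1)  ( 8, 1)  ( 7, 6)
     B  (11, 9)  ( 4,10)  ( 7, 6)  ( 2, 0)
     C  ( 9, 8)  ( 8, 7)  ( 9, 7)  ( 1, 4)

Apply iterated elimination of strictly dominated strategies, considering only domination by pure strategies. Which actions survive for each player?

Remaining: P1:{A,B} P2:{P,Q}

P2 drop R (P beats it: A:7>1 B:9>6 C:8>7)
P1 drop C (A beats it: P:10>9 Q:10>8 S:7>1)
P2 drop S (P beats it: A:7>6 B:9>0)
P1→{A,B} P2→{P,Q}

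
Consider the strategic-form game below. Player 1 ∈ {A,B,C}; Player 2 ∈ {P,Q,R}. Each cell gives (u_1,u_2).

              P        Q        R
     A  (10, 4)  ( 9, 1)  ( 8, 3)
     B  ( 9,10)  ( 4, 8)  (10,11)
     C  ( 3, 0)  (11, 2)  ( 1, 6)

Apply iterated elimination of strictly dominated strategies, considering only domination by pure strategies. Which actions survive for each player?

P2 drop Q (R beats it: A:3>1 B:11>8 C:6>2)
P1 drop C (A beats it: P:10>3 R:8>1)
P1→{A,B} P2→{P,R}

Remaining: P1:{A,B} P2:{P,R}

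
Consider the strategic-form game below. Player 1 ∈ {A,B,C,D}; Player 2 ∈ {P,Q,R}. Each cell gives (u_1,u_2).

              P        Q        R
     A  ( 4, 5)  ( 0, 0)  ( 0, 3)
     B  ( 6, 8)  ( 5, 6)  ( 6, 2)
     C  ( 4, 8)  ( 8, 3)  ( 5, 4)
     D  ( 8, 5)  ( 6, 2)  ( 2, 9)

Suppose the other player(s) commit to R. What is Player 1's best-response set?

u_1(A vs R) = 0
u_1(B vs R) = 6
u_1(C vs R) = 5
u_1(D vs R) = 2
max payoff 6 at {B}

argmax u_1 = {B}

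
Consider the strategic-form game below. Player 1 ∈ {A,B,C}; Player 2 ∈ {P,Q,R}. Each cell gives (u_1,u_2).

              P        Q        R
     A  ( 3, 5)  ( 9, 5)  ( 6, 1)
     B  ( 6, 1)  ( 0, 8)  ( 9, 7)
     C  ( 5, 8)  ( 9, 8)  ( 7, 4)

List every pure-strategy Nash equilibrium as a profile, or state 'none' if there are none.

(A,P): not NE [P1→B gives 6>3]
(A,Q): NE
(A,R): not NE [P1→B gives 9>6; P2→Q gives 5>1]
(B,P): not NE [P2→Q gives 8>1]
(B,Q): not NE [P1→C gives 9>0]
(B,R): not NE [P2→Q gives 8>7]
(C,P): not NE [P1→B gives 6>5]
(C,Q): NE
(C,R): not NE [P1→B gives 9>7; P2→Q gives 8>4]

NE set: (A,Q), (C,Q)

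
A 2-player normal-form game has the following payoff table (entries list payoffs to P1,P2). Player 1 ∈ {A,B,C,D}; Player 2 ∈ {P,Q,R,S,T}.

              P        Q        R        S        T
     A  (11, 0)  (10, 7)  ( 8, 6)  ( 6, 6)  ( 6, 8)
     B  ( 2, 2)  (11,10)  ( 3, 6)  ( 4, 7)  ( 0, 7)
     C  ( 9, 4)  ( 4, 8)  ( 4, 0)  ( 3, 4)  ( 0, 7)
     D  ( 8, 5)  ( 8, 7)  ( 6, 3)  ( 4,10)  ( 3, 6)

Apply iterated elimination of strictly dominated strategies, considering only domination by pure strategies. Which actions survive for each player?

Survivors P1:{A,B} P2:{Q,T}

P1 drop C (A beats it: P:11>9 Q:10>4 R:8>4 S:6>3 T:6>0)
P1 drop D (A beats it: P:11>8 Q:10>8 R:8>6 S:6>4 T:6>3)
P2 drop P (Q beats it: A:7>0 B:10>2)
P2 drop R (Q beats it: A:7>6 B:10>6)
P2 drop S (Q beats it: A:7>6 B:10>7)
P1→{A,B} P2→{Q,T}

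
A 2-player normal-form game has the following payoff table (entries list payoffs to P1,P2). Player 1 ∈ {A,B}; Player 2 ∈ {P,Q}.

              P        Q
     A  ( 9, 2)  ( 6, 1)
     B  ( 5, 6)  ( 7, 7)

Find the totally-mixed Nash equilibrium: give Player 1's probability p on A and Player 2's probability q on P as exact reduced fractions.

p=1/2, q=1/5

P1 indiff ⇒ q·9+(1-q)·6 = q·5+(1-q)·7 ⇒ q(4) = (1-q)(1) ⇒ q = 1/5
P2 indiff ⇒ p·2+(1-p)·6 = p·1+(1-p)·7 ⇒ p(1) = (1-p)(1) ⇒ p = 1/2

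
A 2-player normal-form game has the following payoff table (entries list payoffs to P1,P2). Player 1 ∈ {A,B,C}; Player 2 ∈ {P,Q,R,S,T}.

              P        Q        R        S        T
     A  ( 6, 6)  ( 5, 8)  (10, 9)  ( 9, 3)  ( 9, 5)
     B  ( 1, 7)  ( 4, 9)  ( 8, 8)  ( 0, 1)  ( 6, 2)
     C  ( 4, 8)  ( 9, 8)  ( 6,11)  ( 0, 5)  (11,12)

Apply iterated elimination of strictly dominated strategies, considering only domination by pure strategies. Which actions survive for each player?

P1 drop B (A beats it: P:6>1 Q:5>4 R:10>8 S:9>0 T:9>6)
P2 drop P (R beats it: A:9>6 C:11>8)
P2 drop Q (R beats it: A:9>8 C:11>8)
P2 drop S (R beats it: A:9>3 C:11>5)
P1→{A,C} P2→{R,T}

Survivors P1:{A,C} P2:{R,T}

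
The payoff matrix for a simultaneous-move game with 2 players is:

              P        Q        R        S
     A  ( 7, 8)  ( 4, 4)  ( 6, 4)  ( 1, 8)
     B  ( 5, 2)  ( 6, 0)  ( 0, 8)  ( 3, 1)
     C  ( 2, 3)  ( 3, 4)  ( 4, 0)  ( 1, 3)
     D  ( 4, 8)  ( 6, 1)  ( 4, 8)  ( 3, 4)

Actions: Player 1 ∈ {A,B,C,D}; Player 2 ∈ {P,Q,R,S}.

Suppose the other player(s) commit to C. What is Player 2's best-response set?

u_2(P vs C) = 3
u_2(Q vs C) = 4
u_2(R vs C) = 0
u_2(S vs C) = 3
max payoff 4 at {Q}

argmax u_2 = {Q}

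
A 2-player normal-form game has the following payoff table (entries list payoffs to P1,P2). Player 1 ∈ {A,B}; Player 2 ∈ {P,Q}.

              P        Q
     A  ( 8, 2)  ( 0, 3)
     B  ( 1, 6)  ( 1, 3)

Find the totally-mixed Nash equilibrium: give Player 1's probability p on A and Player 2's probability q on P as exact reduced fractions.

P1 indiff ⇒ q·8+(1-q)·0 = q·1+(1-q)·1 ⇒ q(7) = (1-q)(1) ⇒ q = 1/8
P2 indiff ⇒ p·2+(1-p)·6 = p·3+(1-p)·3 ⇒ p(-1) = (1-p)(-3) ⇒ p = 3/4

P1 mixes 3/4 on A; P2 mixes 1/8 on P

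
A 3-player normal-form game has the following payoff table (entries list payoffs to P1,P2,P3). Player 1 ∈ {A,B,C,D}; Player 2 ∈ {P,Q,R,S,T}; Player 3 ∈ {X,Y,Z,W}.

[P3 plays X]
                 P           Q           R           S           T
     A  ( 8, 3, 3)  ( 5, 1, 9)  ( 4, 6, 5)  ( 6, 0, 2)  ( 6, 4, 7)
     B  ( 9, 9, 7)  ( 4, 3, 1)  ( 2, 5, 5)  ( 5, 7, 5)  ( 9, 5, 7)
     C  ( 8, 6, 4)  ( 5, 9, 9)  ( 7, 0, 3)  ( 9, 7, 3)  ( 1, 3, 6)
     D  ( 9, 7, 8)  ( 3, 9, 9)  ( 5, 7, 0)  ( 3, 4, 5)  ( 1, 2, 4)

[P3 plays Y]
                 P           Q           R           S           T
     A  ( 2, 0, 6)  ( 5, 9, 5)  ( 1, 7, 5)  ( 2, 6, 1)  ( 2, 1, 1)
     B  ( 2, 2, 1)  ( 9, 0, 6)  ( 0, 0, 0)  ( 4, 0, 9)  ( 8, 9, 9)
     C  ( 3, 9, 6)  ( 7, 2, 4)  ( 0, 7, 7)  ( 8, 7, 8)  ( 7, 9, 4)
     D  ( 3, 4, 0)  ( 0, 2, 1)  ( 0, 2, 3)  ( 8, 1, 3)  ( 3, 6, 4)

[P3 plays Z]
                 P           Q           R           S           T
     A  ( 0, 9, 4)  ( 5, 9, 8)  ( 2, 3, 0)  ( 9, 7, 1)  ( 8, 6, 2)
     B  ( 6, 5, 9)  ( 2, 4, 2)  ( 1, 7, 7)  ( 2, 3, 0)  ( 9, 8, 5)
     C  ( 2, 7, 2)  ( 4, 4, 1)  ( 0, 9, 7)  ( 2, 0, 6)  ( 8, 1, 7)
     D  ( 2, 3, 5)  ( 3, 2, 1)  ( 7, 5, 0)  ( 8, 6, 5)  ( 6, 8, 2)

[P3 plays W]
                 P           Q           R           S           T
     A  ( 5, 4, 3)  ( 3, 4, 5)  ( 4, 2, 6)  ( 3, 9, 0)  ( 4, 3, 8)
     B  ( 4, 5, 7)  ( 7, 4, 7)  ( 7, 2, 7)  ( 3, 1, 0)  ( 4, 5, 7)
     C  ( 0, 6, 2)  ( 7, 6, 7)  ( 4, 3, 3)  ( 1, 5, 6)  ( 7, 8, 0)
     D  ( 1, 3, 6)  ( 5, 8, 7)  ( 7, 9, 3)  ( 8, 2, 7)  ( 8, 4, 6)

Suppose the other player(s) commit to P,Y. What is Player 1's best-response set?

u_1(A vs P,Y) = 2
u_1(B vs P,Y) = 2
u_1(C vs P,Y) = 3
u_1(D vs P,Y) = 3
max payoff 3 at {C,D}

argmax u_1 = {C,D}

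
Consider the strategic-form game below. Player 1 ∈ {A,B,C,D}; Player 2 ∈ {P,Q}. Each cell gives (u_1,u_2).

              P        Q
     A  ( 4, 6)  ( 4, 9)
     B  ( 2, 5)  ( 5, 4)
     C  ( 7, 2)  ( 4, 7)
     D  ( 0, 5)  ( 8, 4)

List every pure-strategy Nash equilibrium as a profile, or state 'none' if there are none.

Equilibria: none

(A,P): not NE [P1→C gives 7>4; P2→Q gives 9>6]
(A,Q): not NE [P1→D gives 8>4]
(B,P): not NE [P1→C gives 7>2]
(B,Q): not NE [P1→D gives 8>5; P2→P gives 5>4]
(C,P): not NE [P2→Q gives 7>2]
(C,Q): not NE [P1→D gives 8>4]
(D,P): not NE [P1→C gives 7>0]
(D,Q): not NE [P2→P gives 5>4]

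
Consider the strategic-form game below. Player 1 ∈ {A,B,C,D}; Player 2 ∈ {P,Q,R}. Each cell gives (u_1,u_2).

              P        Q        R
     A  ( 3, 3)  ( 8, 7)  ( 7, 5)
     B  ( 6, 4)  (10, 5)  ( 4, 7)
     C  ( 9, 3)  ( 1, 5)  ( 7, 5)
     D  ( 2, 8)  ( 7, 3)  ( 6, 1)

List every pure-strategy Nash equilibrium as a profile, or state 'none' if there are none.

PSNE = {(C,R)}

(A,P): not NE [P1→C gives 9>3; P2→Q gives 7>3]
(A,Q): not NE [P1→B gives 10>8]
(A,R): not NE [P2→Q gives 7>5]
(B,P): not NE [P1→C gives 9>6; P2→R gives 7>4]
(B,Q): not NE [P2→R gives 7>5]
(B,R): not NE [P1→C gives 7>4]
(C,P): not NE [P2→R gives 5>3]
(C,Q): not NE [P1→B gives 10>1]
(C,R): NE
(D,P): not NE [P1→C gives 9>2]
(D,Q): not NE [P1→B gives 10>7; P2→P gives 8>3]
(D,R): not NE [P1→C gives 7>6; P2→P gives 8>1]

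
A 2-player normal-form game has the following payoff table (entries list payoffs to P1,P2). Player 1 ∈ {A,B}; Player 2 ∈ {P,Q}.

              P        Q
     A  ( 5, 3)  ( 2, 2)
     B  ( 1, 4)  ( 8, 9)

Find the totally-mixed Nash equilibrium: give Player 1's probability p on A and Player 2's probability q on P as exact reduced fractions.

p=5/6, q=3/5

P1 indiff ⇒ q·5+(1-q)·2 = q·1+(1-q)·8 ⇒ q(4) = (1-q)(6) ⇒ q = 3/5
P2 indiff ⇒ p·3+(1-p)·4 = p·2+(1-p)·9 ⇒ p(1) = (1-p)(5) ⇒ p = 5/6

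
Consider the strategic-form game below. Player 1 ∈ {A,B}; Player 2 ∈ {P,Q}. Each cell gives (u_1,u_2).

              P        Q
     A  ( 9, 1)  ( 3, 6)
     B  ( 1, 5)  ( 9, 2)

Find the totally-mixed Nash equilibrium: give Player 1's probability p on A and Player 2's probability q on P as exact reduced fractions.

P1 mixes 3/8 on A; P2 mixes 3/7 on P

P1 indiff ⇒ q·9+(1-q)·3 = q·1+(1-q)·9 ⇒ q(8) = (1-q)(6) ⇒ q = 3/7
P2 indiff ⇒ p·1+(1-p)·5 = p·6+(1-p)·2 ⇒ p(-5) = (1-p)(-3) ⇒ p = 3/8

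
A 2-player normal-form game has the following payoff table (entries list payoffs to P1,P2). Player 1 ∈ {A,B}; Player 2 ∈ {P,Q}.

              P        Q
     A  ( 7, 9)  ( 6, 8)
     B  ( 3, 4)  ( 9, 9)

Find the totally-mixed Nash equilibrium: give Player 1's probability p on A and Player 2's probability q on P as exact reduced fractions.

p=5/6, q=3/7

P1 indiff ⇒ q·7+(1-q)·6 = q·3+(1-q)·9 ⇒ q(4) = (1-q)(3) ⇒ q = 3/7
P2 indiff ⇒ p·9+(1-p)·4 = p·8+(1-p)·9 ⇒ p(1) = (1-p)(5) ⇒ p = 5/6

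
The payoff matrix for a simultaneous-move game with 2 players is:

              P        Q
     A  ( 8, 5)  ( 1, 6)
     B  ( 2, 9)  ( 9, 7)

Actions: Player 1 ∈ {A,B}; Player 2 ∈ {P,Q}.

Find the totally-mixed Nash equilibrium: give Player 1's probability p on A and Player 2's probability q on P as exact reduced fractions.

p=2/3, q=4/7

P1 indiff ⇒ q·8+(1-q)·1 = q·2+(1-q)·9 ⇒ q(6) = (1-q)(8) ⇒ q = 4/7
P2 indiff ⇒ p·5+(1-p)·9 = p·6+(1-p)·7 ⇒ p(-1) = (1-p)(-2) ⇒ p = 2/3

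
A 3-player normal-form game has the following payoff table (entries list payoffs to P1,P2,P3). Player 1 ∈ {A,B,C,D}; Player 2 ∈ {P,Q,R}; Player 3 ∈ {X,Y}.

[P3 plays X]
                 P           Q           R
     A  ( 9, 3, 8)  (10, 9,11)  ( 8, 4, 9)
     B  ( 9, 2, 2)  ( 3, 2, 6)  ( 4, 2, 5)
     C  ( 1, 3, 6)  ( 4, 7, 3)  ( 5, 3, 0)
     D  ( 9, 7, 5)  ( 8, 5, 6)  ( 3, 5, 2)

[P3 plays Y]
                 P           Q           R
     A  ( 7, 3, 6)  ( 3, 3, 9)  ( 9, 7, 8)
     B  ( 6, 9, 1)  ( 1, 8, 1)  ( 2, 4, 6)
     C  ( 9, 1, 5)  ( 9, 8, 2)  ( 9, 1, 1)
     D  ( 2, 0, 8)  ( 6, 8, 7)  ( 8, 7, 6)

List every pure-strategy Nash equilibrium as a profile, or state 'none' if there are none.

PSNE = {(A,Q,X), (B,P,X)}

(A,P,X): not NE [P2→Q gives 9>3]
(A,P,Y): not NE [P1→C gives 9>7; P2→R gives 7>3; P3→X gives 8>6]
(A,Q,X): NE
(A,Q,Y): not NE [P1→C gives 9>3; P2→R gives 7>3; P3→X gives 11>9]
(A,R,X): not NE [P2→Q gives 9>4]
(A,R,Y): not NE [P3→X gives 9>8]
(B,P,X): NE
(B,P,Y): not NE [P1→C gives 9>6; P3→X gives 2>1]
(B,Q,X): not NE [P1→A gives 10>3]
(B,Q,Y): not NE [P1→C gives 9>1; P2→P gives 9>8; P3→X gives 6>1]
(B,R,X): not NE [P1→A gives 8>4; P3→Y gives 6>5]
(B,R,Y): not NE [P1→C gives 9>2; P2→P gives 9>4]
(C,P,X): not NE [P1→D gives 9>1; P2→Q gives 7>3]
(C,P,Y): not NE [P2→Q gives 8>1; P3→X gives 6>5]
(C,Q,X): not NE [P1→A gives 10>4]
(C,Q,Y): not NE [P3→X gives 3>2]
(C,R,X): not NE [P1→A gives 8>5; P2→Q gives 7>3; P3→Y gives 1>0]
(C,R,Y): not NE [P2→Q gives 8>1]
(D,P,X): not NE [P3→Y gives 8>5]
(D,P,Y): not NE [P1→C gives 9>2; P2→Q gives 8>0]
(D,Q,X): not NE [P1→A gives 10>8; P2→P gives 7>5; P3→Y gives 7>6]
(D,Q,Y): not NE [P1→C gives 9>6]
(D,R,X): not NE [P1→A gives 8>3; P2→P gives 7>5; P3→Y gives 6>2]
(D,R,Y): not NE [P1→C gives 9>8; P2→Q gives 8>7]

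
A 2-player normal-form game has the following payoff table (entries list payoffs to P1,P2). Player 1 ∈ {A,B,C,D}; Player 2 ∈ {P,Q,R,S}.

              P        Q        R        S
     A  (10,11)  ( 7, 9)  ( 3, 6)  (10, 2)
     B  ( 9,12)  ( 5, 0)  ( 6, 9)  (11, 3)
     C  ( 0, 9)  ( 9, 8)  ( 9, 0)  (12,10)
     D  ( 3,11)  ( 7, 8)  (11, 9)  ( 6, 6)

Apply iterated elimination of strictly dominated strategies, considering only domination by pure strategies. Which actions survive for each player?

P2 drop Q (P beats it: A:11>9 B:12>0 C:9>8 D:11>8)
P2 drop R (P beats it: A:11>6 B:12>9 C:9>0 D:11>9)
P1 drop D (A beats it: P:10>3 S:10>6)
P1→{A,B,C} P2→{P,S}

Remaining: P1:{A,B,C} P2:{P,S}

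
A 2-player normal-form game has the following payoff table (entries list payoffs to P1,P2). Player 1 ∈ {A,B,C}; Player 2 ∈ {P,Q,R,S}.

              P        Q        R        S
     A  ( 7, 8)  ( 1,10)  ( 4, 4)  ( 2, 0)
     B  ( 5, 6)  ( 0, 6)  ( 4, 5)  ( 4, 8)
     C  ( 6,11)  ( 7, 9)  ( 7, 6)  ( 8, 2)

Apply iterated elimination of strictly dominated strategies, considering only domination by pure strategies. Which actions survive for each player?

P1 drop B (C beats it: P:6>5 Q:7>0 R:7>4 S:8>4)
P2 drop R (P beats it: A:8>4 C:11>6)
P2 drop S (P beats it: A:8>0 C:11>2)
P1→{A,C} P2→{P,Q}

IESDS → P1:{A,C} P2:{P,Q}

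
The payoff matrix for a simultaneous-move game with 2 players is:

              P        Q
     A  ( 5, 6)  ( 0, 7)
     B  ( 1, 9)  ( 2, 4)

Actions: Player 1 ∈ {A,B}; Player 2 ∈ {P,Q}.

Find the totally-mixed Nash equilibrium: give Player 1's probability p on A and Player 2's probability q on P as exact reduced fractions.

P1 indiff ⇒ q·5+(1-q)·0 = q·1+(1-q)·2 ⇒ q(4) = (1-q)(2) ⇒ q = 1/3
P2 indiff ⇒ p·6+(1-p)·9 = p·7+(1-p)·4 ⇒ p(-1) = (1-p)(-5) ⇒ p = 5/6

(p,q) = (5/6, 1/3)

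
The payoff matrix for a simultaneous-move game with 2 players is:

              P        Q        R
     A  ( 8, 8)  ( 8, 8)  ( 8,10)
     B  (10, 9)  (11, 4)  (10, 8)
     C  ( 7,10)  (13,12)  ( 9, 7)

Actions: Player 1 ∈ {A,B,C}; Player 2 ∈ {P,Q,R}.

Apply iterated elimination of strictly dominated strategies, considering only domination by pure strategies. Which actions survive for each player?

P1 drop A (B beats it: P:10>8 Q:11>8 R:10>8)
P2 drop R (P beats it: B:9>8 C:10>7)
P1→{B,C} P2→{P,Q}

Survivors P1:{B,C} P2:{P,Q}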